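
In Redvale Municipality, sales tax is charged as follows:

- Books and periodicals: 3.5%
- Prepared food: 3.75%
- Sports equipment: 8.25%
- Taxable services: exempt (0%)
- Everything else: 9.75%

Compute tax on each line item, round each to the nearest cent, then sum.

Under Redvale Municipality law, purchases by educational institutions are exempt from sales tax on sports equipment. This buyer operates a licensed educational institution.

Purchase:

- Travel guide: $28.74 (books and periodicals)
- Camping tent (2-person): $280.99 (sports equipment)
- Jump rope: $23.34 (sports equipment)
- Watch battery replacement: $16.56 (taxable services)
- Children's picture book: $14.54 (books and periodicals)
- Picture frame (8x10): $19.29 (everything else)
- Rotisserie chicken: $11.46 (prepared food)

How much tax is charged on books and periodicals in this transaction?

Travel guide $28.74: books and periodicals → 3.5% → $1.01
Children's picture book $14.54: books and periodicals → 3.5% → $0.51
Tax on books and periodicals = $1.01 + $0.51 = $1.52

$1.52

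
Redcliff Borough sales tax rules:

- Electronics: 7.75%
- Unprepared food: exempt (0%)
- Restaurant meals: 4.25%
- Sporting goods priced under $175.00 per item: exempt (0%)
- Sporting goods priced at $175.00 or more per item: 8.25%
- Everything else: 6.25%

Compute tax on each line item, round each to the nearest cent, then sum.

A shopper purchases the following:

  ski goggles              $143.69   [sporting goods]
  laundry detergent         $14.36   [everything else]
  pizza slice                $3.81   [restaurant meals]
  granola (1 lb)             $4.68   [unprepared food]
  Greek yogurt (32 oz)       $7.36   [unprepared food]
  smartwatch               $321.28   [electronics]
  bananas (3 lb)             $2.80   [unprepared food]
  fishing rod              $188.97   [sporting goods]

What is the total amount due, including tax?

$728.50

Ski goggles $143.69: sporting goods, under $175.00 → 0% → $0.00
Laundry detergent $14.36: everything else → 6.25% → $0.90
Pizza slice $3.81: restaurant meals → 4.25% → $0.16
Granola (1 lb) $4.68: unprepared food → 0% → $0.00
Greek yogurt (32 oz) $7.36: unprepared food → 0% → $0.00
Smartwatch $321.28: electronics → 7.75% → $24.90
Bananas (3 lb) $2.80: unprepared food → 0% → $0.00
Fishing rod $188.97: sporting goods, $175.00 or more → 8.25% → $15.59
Subtotal = $686.95; tax = $41.55; total due = $728.50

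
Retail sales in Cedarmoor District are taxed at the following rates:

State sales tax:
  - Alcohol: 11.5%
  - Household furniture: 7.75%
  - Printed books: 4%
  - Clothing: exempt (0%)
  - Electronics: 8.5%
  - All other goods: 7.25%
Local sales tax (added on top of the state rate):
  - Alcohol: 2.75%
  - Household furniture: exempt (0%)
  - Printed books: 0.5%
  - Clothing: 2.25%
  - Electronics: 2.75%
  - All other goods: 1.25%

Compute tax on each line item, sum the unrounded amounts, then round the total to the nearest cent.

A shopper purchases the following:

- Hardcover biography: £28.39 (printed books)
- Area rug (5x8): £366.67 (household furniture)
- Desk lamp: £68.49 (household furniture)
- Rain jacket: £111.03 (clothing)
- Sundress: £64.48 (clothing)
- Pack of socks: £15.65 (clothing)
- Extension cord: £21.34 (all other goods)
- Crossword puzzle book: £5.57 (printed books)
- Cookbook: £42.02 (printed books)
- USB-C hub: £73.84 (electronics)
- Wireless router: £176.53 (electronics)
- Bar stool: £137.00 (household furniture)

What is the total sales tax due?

£82.04

Hardcover biography £28.39: printed books → 4% + 0.5% local = 4.5% → £1.27755
Area rug (5x8) £366.67: household furniture → 7.75% + 0% local = 7.75% → £28.416925
Desk lamp £68.49: household furniture → 7.75% + 0% local = 7.75% → £5.307975
Rain jacket £111.03: clothing → 0% + 2.25% local = 2.25% → £2.498175
Sundress £64.48: clothing → 0% + 2.25% local = 2.25% → £1.4508
Pack of socks £15.65: clothing → 0% + 2.25% local = 2.25% → £0.352125
Extension cord £21.34: all other goods → 7.25% + 1.25% local = 8.5% → £1.8139
Crossword puzzle book £5.57: printed books → 4% + 0.5% local = 4.5% → £0.25065
Cookbook £42.02: printed books → 4% + 0.5% local = 4.5% → £1.8909
USB-C hub £73.84: electronics → 8.5% + 2.75% local = 11.25% → £8.307
Wireless router £176.53: electronics → 8.5% + 2.75% local = 11.25% → £19.859625
Bar stool £137.00: household furniture → 7.75% + 0% local = 7.75% → £10.6175
Unrounded tax sum = £82.043125 → £82.04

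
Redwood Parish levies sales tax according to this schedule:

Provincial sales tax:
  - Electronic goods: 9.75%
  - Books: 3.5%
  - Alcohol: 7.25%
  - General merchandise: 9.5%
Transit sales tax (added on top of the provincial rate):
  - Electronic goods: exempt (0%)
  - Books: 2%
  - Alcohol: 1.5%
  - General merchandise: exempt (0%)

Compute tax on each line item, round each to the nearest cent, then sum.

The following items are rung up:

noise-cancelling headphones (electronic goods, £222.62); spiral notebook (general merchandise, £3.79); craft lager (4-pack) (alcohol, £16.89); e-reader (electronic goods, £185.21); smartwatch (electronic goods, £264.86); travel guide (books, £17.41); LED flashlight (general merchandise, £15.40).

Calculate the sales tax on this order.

£69.85

Noise-cancelling headphones £222.62: electronic goods → 9.75% + 0% transit = 9.75% → £21.71
Spiral notebook £3.79: general merchandise → 9.5% + 0% transit = 9.5% → £0.36
Craft lager (4-pack) £16.89: alcohol → 7.25% + 1.5% transit = 8.75% → £1.48
E-reader £185.21: electronic goods → 9.75% + 0% transit = 9.75% → £18.06
Smartwatch £264.86: electronic goods → 9.75% + 0% transit = 9.75% → £25.82
Travel guide £17.41: books → 3.5% + 2% transit = 5.5% → £0.96
LED flashlight £15.40: general merchandise → 9.5% + 0% transit = 9.5% → £1.46
Total tax = £21.71 + £0.36 + £1.48 + £18.06 + £25.82 + £0.96 + £1.46 = £69.85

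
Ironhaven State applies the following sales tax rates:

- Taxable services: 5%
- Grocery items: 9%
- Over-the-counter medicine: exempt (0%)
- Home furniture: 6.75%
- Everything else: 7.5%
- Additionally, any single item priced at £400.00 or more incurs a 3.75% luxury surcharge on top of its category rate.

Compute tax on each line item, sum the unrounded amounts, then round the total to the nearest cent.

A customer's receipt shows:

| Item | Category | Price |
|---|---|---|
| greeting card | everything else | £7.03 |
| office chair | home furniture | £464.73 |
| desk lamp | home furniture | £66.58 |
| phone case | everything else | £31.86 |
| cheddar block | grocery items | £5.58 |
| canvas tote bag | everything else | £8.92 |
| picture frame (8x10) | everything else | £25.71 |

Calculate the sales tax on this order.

Greeting card £7.03: everything else → 7.5% → £0.52725
Office chair £464.73: home furniture → 6.75% + 3.75% surcharge = 10.5% → £48.79665
Desk lamp £66.58: home furniture → 6.75% → £4.49415
Phone case £31.86: everything else → 7.5% → £2.3895
Cheddar block £5.58: grocery items → 9% → £0.5022
Canvas tote bag £8.92: everything else → 7.5% → £0.669
Picture frame (8x10) £25.71: everything else → 7.5% → £1.92825
Unrounded tax sum = £59.307 → £59.31

£59.31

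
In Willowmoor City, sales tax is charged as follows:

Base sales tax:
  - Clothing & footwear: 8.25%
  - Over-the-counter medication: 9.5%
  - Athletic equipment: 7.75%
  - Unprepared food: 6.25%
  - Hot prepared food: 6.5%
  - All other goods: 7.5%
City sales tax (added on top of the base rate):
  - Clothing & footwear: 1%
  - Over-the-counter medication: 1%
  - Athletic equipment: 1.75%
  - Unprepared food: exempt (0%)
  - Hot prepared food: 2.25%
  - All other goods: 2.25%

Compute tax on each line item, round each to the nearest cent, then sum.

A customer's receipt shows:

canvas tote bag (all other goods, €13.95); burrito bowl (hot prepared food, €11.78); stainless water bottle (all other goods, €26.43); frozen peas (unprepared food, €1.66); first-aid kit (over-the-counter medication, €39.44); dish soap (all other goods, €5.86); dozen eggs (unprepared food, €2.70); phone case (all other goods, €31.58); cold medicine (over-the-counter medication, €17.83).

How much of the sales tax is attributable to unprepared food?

€0.27

Frozen peas €1.66: unprepared food → 6.25% + 0% city = 6.25% → €0.10
Dozen eggs €2.70: unprepared food → 6.25% + 0% city = 6.25% → €0.17
Tax on unprepared food = €0.10 + €0.17 = €0.27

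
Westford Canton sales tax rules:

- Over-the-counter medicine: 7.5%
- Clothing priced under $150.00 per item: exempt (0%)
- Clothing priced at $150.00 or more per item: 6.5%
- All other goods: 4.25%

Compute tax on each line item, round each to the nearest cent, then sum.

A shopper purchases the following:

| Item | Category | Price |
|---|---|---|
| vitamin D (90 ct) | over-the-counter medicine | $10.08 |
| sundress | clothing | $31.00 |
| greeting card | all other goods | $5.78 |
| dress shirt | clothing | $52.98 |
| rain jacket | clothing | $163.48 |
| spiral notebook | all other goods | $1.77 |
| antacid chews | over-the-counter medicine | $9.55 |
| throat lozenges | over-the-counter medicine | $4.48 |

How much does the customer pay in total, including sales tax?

Vitamin D (90 ct) $10.08: over-the-counter medicine → 7.5% → $0.76
Sundress $31.00: clothing, under $150.00 → 0% → $0.00
Greeting card $5.78: all other goods → 4.25% → $0.25
Dress shirt $52.98: clothing, under $150.00 → 0% → $0.00
Rain jacket $163.48: clothing, $150.00 or more → 6.5% → $10.63
Spiral notebook $1.77: all other goods → 4.25% → $0.08
Antacid chews $9.55: over-the-counter medicine → 7.5% → $0.72
Throat lozenges $4.48: over-the-counter medicine → 7.5% → $0.34
Subtotal = $279.12; tax = $12.78; total due = $291.90

$291.90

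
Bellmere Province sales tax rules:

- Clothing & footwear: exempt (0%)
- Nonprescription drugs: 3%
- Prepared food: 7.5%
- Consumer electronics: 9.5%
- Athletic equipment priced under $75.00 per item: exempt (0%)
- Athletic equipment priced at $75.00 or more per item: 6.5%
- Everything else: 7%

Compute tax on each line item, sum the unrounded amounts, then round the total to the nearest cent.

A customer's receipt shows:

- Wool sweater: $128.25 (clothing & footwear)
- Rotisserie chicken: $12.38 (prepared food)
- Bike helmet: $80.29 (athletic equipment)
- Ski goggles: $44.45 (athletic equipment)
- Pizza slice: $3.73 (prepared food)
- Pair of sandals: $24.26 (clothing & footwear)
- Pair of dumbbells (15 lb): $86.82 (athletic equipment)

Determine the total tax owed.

Wool sweater $128.25: clothing & footwear → 0% → $0.00
Rotisserie chicken $12.38: prepared food → 7.5% → $0.9285
Bike helmet $80.29: athletic equipment, $75.00 or more → 6.5% → $5.21885
Ski goggles $44.45: athletic equipment, under $75.00 → 0% → $0.00
Pizza slice $3.73: prepared food → 7.5% → $0.27975
Pair of sandals $24.26: clothing & footwear → 0% → $0.00
Pair of dumbbells (15 lb) $86.82: athletic equipment, $75.00 or more → 6.5% → $5.6433
Unrounded tax sum = $12.0704 → $12.07

$12.07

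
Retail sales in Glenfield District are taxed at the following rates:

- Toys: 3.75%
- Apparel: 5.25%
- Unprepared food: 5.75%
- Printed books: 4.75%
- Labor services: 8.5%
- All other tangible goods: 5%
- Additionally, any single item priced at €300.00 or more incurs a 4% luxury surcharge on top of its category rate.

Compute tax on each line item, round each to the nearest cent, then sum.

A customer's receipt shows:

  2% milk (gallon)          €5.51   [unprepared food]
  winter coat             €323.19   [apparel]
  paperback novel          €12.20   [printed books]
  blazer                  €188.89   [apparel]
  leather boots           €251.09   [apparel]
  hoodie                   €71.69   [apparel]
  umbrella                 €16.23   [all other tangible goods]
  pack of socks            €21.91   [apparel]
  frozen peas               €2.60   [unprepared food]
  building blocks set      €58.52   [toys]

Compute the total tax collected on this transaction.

2% milk (gallon) €5.51: unprepared food → 5.75% → €0.32
Winter coat €323.19: apparel → 5.25% + 4% surcharge = 9.25% → €29.90
Paperback novel €12.20: printed books → 4.75% → €0.58
Blazer €188.89: apparel → 5.25% → €9.92
Leather boots €251.09: apparel → 5.25% → €13.18
Hoodie €71.69: apparel → 5.25% → €3.76
Umbrella €16.23: all other tangible goods → 5% → €0.81
Pack of socks €21.91: apparel → 5.25% → €1.15
Frozen peas €2.60: unprepared food → 5.75% → €0.15
Building blocks set €58.52: toys → 3.75% → €2.19
Total tax = €0.32 + €29.90 + €0.58 + €9.92 + €13.18 + €3.76 + €0.81 + €1.15 + €0.15 + €2.19 = €61.96

€61.96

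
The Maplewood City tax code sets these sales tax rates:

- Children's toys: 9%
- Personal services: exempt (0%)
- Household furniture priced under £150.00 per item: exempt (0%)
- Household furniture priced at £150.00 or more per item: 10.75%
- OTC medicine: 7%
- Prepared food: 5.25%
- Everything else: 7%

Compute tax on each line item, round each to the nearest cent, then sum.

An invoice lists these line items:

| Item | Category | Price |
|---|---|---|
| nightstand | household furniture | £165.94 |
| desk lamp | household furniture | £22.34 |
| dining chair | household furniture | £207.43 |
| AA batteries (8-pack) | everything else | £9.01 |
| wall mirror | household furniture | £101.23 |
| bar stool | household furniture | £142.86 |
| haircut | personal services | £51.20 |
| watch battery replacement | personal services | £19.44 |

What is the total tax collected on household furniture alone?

£40.14

Nightstand £165.94: household furniture, £150.00 or more → 10.75% → £17.84
Desk lamp £22.34: household furniture, under £150.00 → 0% → £0.00
Dining chair £207.43: household furniture, £150.00 or more → 10.75% → £22.30
Wall mirror £101.23: household furniture, under £150.00 → 0% → £0.00
Bar stool £142.86: household furniture, under £150.00 → 0% → £0.00
Tax on household furniture = £17.84 + £0.00 + £22.30 + £0.00 + £0.00 = £40.14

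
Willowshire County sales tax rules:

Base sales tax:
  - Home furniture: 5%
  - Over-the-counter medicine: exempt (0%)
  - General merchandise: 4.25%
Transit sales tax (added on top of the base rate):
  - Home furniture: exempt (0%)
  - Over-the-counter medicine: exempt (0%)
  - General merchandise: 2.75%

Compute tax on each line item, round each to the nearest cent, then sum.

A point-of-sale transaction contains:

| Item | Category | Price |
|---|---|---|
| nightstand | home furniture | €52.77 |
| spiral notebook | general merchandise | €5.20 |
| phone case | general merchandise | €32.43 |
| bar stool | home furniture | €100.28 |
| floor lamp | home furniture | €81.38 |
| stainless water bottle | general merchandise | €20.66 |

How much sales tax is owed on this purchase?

€15.80

Nightstand €52.77: home furniture → 5% + 0% transit = 5% → €2.64
Spiral notebook €5.20: general merchandise → 4.25% + 2.75% transit = 7% → €0.36
Phone case €32.43: general merchandise → 4.25% + 2.75% transit = 7% → €2.27
Bar stool €100.28: home furniture → 5% + 0% transit = 5% → €5.01
Floor lamp €81.38: home furniture → 5% + 0% transit = 5% → €4.07
Stainless water bottle €20.66: general merchandise → 4.25% + 2.75% transit = 7% → €1.45
Total tax = €2.64 + €0.36 + €2.27 + €5.01 + €4.07 + €1.45 = €15.80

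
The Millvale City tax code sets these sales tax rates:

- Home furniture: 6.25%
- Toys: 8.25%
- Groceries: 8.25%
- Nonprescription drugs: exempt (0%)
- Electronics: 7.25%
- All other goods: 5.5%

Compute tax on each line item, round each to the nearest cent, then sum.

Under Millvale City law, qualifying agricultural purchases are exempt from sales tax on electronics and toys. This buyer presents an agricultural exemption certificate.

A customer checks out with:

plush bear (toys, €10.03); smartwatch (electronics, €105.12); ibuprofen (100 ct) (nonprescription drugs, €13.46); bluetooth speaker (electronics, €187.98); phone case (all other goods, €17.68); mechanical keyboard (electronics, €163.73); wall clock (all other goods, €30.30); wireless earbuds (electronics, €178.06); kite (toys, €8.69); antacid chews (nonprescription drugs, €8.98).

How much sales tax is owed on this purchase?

€2.64

Plush bear €10.03: toys, buyer-exempt → 0% → €0.00
Smartwatch €105.12: electronics, buyer-exempt → 0% → €0.00
Ibuprofen (100 ct) €13.46: nonprescription drugs → 0% → €0.00
Bluetooth speaker €187.98: electronics, buyer-exempt → 0% → €0.00
Phone case €17.68: all other goods → 5.5% → €0.97
Mechanical keyboard €163.73: electronics, buyer-exempt → 0% → €0.00
Wall clock €30.30: all other goods → 5.5% → €1.67
Wireless earbuds €178.06: electronics, buyer-exempt → 0% → €0.00
Kite €8.69: toys, buyer-exempt → 0% → €0.00
Antacid chews €8.98: nonprescription drugs → 0% → €0.00
Total tax = €0.97 + €1.67 = €2.64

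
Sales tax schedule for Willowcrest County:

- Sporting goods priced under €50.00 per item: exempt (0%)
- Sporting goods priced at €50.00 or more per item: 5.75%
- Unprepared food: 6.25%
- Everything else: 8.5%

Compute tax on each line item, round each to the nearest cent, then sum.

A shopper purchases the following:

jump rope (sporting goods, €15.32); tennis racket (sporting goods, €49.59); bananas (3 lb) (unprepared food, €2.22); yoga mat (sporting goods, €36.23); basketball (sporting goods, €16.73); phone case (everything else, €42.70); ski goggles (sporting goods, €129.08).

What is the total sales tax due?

€11.19

Jump rope €15.32: sporting goods, under €50.00 → 0% → €0.00
Tennis racket €49.59: sporting goods, under €50.00 → 0% → €0.00
Bananas (3 lb) €2.22: unprepared food → 6.25% → €0.14
Yoga mat €36.23: sporting goods, under €50.00 → 0% → €0.00
Basketball €16.73: sporting goods, under €50.00 → 0% → €0.00
Phone case €42.70: everything else → 8.5% → €3.63
Ski goggles €129.08: sporting goods, €50.00 or more → 5.75% → €7.42
Total tax = €0.14 + €3.63 + €7.42 = €11.19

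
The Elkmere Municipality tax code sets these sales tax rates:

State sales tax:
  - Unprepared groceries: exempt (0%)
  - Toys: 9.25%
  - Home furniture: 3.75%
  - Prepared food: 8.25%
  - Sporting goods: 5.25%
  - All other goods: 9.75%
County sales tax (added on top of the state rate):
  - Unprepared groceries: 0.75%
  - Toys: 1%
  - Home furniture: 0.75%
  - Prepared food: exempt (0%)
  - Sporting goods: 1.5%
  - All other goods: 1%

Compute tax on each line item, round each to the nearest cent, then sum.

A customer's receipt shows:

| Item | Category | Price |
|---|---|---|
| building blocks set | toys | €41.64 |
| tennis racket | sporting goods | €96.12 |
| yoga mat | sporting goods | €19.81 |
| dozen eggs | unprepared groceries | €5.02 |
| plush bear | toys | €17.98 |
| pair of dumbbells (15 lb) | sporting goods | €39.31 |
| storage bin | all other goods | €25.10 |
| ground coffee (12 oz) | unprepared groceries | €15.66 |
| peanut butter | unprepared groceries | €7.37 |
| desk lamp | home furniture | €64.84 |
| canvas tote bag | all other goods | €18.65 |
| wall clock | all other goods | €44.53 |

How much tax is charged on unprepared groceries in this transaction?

€0.22

Dozen eggs €5.02: unprepared groceries → 0% + 0.75% county = 0.75% → €0.04
Ground coffee (12 oz) €15.66: unprepared groceries → 0% + 0.75% county = 0.75% → €0.12
Peanut butter €7.37: unprepared groceries → 0% + 0.75% county = 0.75% → €0.06
Tax on unprepared groceries = €0.04 + €0.12 + €0.06 = €0.22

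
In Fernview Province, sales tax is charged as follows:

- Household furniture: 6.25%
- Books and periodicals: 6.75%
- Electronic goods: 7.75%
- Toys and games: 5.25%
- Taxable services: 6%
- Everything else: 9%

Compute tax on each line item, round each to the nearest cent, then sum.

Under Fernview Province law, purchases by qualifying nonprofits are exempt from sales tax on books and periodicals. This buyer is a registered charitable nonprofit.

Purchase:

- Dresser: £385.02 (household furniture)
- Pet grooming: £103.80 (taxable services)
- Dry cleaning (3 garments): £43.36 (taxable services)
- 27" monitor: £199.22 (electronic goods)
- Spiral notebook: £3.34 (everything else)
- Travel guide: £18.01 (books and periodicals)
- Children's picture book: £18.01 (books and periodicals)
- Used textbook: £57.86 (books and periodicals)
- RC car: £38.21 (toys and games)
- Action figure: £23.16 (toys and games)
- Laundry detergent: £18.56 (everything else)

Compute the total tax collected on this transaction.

Dresser £385.02: household furniture → 6.25% → £24.06
Pet grooming £103.80: taxable services → 6% → £6.23
Dry cleaning (3 garments) £43.36: taxable services → 6% → £2.60
27" monitor £199.22: electronic goods → 7.75% → £15.44
Spiral notebook £3.34: everything else → 9% → £0.30
Travel guide £18.01: books and periodicals, buyer-exempt → 0% → £0.00
Children's picture book £18.01: books and periodicals, buyer-exempt → 0% → £0.00
Used textbook £57.86: books and periodicals, buyer-exempt → 0% → £0.00
RC car £38.21: toys and games → 5.25% → £2.01
Action figure £23.16: toys and games → 5.25% → £1.22
Laundry detergent £18.56: everything else → 9% → £1.67
Total tax = £24.06 + £6.23 + £2.60 + £15.44 + £0.30 + £2.01 + £1.22 + £1.67 = £53.53

£53.53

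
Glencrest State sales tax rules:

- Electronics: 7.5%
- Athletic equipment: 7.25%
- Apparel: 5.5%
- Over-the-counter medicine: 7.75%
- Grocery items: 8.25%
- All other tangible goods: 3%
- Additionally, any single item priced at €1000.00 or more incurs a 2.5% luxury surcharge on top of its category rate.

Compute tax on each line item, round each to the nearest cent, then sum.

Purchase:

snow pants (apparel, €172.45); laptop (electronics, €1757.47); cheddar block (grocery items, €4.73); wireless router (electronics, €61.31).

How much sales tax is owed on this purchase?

Snow pants €172.45: apparel → 5.5% → €9.48
Laptop €1757.47: electronics → 7.5% + 2.5% surcharge = 10% → €175.75
Cheddar block €4.73: grocery items → 8.25% → €0.39
Wireless router €61.31: electronics → 7.5% → €4.60
Total tax = €9.48 + €175.75 + €0.39 + €4.60 = €190.22

€190.22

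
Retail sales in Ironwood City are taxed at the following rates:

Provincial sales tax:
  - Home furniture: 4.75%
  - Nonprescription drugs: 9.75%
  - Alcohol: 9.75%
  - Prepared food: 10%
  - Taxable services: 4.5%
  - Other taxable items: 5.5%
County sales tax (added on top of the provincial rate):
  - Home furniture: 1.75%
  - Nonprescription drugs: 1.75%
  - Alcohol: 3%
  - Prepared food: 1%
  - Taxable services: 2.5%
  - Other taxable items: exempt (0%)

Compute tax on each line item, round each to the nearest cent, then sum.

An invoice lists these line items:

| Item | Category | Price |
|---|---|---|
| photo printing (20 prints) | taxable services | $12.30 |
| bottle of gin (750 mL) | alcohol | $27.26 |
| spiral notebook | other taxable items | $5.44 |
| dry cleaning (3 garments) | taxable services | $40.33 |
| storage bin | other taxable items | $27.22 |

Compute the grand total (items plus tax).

Photo printing (20 prints) $12.30: taxable services → 4.5% + 2.5% county = 7% → $0.86
Bottle of gin (750 mL) $27.26: alcohol → 9.75% + 3% county = 12.75% → $3.48
Spiral notebook $5.44: other taxable items → 5.5% + 0% county = 5.5% → $0.30
Dry cleaning (3 garments) $40.33: taxable services → 4.5% + 2.5% county = 7% → $2.82
Storage bin $27.22: other taxable items → 5.5% + 0% county = 5.5% → $1.50
Subtotal = $112.55; tax = $8.96; total due = $121.51

$121.51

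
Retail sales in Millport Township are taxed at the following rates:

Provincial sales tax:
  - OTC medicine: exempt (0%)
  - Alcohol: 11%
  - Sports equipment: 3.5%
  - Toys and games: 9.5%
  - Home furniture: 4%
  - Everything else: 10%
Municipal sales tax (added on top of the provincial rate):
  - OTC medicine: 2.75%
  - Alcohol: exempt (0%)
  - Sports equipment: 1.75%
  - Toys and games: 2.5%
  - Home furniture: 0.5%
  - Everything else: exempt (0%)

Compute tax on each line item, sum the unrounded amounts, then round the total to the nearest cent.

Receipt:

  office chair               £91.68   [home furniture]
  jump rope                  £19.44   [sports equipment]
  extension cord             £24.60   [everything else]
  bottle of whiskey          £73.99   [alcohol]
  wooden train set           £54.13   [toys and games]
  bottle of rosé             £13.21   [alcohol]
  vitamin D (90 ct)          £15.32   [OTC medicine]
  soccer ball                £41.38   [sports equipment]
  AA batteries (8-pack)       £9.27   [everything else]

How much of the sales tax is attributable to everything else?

Extension cord £24.60: everything else → 10% + 0% municipal = 10% → £2.46
AA batteries (8-pack) £9.27: everything else → 10% + 0% municipal = 10% → £0.927
Tax on everything else: unrounded sum = £3.387 → £3.39

£3.39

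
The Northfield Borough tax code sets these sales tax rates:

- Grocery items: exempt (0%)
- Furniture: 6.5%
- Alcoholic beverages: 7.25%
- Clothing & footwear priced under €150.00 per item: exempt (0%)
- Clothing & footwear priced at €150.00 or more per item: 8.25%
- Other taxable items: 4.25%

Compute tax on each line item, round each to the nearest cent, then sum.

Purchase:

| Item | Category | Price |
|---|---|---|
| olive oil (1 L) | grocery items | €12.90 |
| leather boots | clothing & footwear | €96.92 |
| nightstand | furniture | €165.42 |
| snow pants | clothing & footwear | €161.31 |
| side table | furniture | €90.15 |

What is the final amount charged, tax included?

€556.62

Olive oil (1 L) €12.90: grocery items → 0% → €0.00
Leather boots €96.92: clothing & footwear, under €150.00 → 0% → €0.00
Nightstand €165.42: furniture → 6.5% → €10.75
Snow pants €161.31: clothing & footwear, €150.00 or more → 8.25% → €13.31
Side table €90.15: furniture → 6.5% → €5.86
Subtotal = €526.70; tax = €29.92; total due = €556.62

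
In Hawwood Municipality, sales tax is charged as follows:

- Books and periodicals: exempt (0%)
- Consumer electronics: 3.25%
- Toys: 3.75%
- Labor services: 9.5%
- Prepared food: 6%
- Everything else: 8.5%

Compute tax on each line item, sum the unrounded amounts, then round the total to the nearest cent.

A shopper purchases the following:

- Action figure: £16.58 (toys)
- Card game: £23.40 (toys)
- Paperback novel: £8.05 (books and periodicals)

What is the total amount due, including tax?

Action figure £16.58: toys → 3.75% → £0.62175
Card game £23.40: toys → 3.75% → £0.8775
Paperback novel £8.05: books and periodicals → 0% → £0.00
Subtotal = £48.03; unrounded tax = £1.49925 → £1.50; total due = £49.53

£49.53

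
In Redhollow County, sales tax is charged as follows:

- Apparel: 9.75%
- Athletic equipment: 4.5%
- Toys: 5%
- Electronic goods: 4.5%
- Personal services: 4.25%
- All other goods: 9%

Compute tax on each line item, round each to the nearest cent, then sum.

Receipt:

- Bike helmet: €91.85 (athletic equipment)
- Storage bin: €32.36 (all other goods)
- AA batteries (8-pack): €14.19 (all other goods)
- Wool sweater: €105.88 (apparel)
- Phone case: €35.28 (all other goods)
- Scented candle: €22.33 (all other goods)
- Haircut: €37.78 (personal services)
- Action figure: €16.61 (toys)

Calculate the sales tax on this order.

€26.27

Bike helmet €91.85: athletic equipment → 4.5% → €4.13
Storage bin €32.36: all other goods → 9% → €2.91
AA batteries (8-pack) €14.19: all other goods → 9% → €1.28
Wool sweater €105.88: apparel → 9.75% → €10.32
Phone case €35.28: all other goods → 9% → €3.18
Scented candle €22.33: all other goods → 9% → €2.01
Haircut €37.78: personal services → 4.25% → €1.61
Action figure €16.61: toys → 5% → €0.83
Total tax = €4.13 + €2.91 + €1.28 + €10.32 + €3.18 + €2.01 + €1.61 + €0.83 = €26.27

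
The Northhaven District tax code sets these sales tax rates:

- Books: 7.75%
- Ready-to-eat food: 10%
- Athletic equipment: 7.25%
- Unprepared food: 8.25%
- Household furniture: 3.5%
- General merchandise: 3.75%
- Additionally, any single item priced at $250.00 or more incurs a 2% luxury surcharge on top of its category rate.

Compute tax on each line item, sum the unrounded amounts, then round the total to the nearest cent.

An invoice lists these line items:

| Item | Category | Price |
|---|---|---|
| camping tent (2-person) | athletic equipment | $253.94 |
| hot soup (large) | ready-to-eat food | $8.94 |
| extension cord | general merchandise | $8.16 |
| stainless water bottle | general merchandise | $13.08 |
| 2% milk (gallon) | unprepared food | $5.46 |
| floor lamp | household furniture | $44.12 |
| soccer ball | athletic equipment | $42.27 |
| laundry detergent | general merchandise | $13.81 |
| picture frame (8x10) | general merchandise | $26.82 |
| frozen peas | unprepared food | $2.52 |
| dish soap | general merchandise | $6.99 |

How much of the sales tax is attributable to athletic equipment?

Camping tent (2-person) $253.94: athletic equipment → 7.25% + 2% surcharge = 9.25% → $23.48945
Soccer ball $42.27: athletic equipment → 7.25% → $3.064575
Tax on athletic equipment: unrounded sum = $26.554025 → $26.55

$26.55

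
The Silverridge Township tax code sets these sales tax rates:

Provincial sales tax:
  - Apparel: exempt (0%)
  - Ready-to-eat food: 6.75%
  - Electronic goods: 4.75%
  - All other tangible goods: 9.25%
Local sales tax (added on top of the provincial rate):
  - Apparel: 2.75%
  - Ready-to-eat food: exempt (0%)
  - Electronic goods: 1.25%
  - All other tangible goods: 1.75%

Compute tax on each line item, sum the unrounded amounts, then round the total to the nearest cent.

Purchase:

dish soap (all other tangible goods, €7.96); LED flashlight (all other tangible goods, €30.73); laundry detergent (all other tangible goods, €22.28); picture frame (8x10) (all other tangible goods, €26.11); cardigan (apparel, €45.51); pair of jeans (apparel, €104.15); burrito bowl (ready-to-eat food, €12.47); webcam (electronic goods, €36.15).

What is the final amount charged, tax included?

€302.07

Dish soap €7.96: all other tangible goods → 9.25% + 1.75% local = 11% → €0.8756
LED flashlight €30.73: all other tangible goods → 9.25% + 1.75% local = 11% → €3.3803
Laundry detergent €22.28: all other tangible goods → 9.25% + 1.75% local = 11% → €2.4508
Picture frame (8x10) €26.11: all other tangible goods → 9.25% + 1.75% local = 11% → €2.8721
Cardigan €45.51: apparel → 0% + 2.75% local = 2.75% → €1.251525
Pair of jeans €104.15: apparel → 0% + 2.75% local = 2.75% → €2.864125
Burrito bowl €12.47: ready-to-eat food → 6.75% + 0% local = 6.75% → €0.841725
Webcam €36.15: electronic goods → 4.75% + 1.25% local = 6% → €2.169
Subtotal = €285.36; unrounded tax = €16.705175 → €16.71; total due = €302.07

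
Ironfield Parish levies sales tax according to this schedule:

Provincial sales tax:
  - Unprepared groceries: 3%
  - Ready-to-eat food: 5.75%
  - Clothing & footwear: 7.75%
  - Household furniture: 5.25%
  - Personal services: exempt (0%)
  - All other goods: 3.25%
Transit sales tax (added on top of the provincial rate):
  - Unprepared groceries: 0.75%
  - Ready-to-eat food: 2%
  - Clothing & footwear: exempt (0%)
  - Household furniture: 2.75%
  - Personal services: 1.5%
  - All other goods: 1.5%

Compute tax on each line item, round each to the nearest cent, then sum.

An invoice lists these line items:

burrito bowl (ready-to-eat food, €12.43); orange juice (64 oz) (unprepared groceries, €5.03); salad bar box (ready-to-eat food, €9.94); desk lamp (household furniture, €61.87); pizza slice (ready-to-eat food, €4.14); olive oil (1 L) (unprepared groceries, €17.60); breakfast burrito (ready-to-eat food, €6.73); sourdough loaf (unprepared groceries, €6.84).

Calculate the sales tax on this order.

Burrito bowl €12.43: ready-to-eat food → 5.75% + 2% transit = 7.75% → €0.96
Orange juice (64 oz) €5.03: unprepared groceries → 3% + 0.75% transit = 3.75% → €0.19
Salad bar box €9.94: ready-to-eat food → 5.75% + 2% transit = 7.75% → €0.77
Desk lamp €61.87: household furniture → 5.25% + 2.75% transit = 8% → €4.95
Pizza slice €4.14: ready-to-eat food → 5.75% + 2% transit = 7.75% → €0.32
Olive oil (1 L) €17.60: unprepared groceries → 3% + 0.75% transit = 3.75% → €0.66
Breakfast burrito €6.73: ready-to-eat food → 5.75% + 2% transit = 7.75% → €0.52
Sourdough loaf €6.84: unprepared groceries → 3% + 0.75% transit = 3.75% → €0.26
Total tax = €0.96 + €0.19 + €0.77 + €4.95 + €0.32 + €0.66 + €0.52 + €0.26 = €8.63

€8.63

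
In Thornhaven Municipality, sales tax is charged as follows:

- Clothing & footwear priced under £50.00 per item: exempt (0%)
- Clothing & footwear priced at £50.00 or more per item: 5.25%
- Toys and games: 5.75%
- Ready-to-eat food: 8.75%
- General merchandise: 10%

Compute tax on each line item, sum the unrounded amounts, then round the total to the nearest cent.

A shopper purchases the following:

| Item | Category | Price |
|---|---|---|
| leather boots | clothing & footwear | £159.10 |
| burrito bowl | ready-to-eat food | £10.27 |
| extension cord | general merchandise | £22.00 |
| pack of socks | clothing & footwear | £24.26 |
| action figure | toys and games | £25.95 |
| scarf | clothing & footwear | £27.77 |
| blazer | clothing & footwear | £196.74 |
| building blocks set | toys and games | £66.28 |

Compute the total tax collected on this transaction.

£27.08

Leather boots £159.10: clothing & footwear, £50.00 or more → 5.25% → £8.35275
Burrito bowl £10.27: ready-to-eat food → 8.75% → £0.898625
Extension cord £22.00: general merchandise → 10% → £2.20
Pack of socks £24.26: clothing & footwear, under £50.00 → 0% → £0.00
Action figure £25.95: toys and games → 5.75% → £1.492125
Scarf £27.77: clothing & footwear, under £50.00 → 0% → £0.00
Blazer £196.74: clothing & footwear, £50.00 or more → 5.25% → £10.32885
Building blocks set £66.28: toys and games → 5.75% → £3.8111
Unrounded tax sum = £27.08345 → £27.08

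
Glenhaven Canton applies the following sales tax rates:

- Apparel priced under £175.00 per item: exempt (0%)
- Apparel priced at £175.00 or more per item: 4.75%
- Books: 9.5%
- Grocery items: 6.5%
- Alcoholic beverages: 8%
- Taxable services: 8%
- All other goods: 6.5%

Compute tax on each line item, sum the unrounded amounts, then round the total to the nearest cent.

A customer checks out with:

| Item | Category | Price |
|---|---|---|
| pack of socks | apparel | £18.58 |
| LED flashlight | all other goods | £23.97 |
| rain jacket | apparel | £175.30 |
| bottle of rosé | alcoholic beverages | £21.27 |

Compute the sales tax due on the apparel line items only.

Pack of socks £18.58: apparel, under £175.00 → 0% → £0.00
Rain jacket £175.30: apparel, £175.00 or more → 4.75% → £8.32675
Tax on apparel: unrounded sum = £8.32675 → £8.33

£8.33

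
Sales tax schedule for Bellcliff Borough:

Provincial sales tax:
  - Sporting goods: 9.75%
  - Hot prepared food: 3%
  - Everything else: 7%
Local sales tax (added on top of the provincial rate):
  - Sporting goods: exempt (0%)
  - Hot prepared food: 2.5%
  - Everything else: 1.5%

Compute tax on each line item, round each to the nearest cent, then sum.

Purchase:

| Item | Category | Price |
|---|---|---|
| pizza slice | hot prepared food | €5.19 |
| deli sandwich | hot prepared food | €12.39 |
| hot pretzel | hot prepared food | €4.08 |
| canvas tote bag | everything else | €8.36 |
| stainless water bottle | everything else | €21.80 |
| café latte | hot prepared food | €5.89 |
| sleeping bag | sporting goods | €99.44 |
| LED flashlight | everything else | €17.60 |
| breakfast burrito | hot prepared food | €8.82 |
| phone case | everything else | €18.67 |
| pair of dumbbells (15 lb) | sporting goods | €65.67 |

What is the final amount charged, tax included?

Pizza slice €5.19: hot prepared food → 3% + 2.5% local = 5.5% → €0.29
Deli sandwich €12.39: hot prepared food → 3% + 2.5% local = 5.5% → €0.68
Hot pretzel €4.08: hot prepared food → 3% + 2.5% local = 5.5% → €0.22
Canvas tote bag €8.36: everything else → 7% + 1.5% local = 8.5% → €0.71
Stainless water bottle €21.80: everything else → 7% + 1.5% local = 8.5% → €1.85
Café latte €5.89: hot prepared food → 3% + 2.5% local = 5.5% → €0.32
Sleeping bag €99.44: sporting goods → 9.75% + 0% local = 9.75% → €9.70
LED flashlight €17.60: everything else → 7% + 1.5% local = 8.5% → €1.50
Breakfast burrito €8.82: hot prepared food → 3% + 2.5% local = 5.5% → €0.49
Phone case €18.67: everything else → 7% + 1.5% local = 8.5% → €1.59
Pair of dumbbells (15 lb) €65.67: sporting goods → 9.75% + 0% local = 9.75% → €6.40
Subtotal = €267.91; tax = €23.75; total due = €291.66

€291.66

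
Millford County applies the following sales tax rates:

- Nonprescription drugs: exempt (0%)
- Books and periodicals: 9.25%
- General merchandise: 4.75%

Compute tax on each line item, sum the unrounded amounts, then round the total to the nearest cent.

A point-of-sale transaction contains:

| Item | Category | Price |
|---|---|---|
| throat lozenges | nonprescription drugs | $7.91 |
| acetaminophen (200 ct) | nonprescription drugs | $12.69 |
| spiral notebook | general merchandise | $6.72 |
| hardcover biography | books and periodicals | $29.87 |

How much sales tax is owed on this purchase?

$3.08

Throat lozenges $7.91: nonprescription drugs → 0% → $0.00
Acetaminophen (200 ct) $12.69: nonprescription drugs → 0% → $0.00
Spiral notebook $6.72: general merchandise → 4.75% → $0.3192
Hardcover biography $29.87: books and periodicals → 9.25% → $2.762975
Unrounded tax sum = $3.082175 → $3.08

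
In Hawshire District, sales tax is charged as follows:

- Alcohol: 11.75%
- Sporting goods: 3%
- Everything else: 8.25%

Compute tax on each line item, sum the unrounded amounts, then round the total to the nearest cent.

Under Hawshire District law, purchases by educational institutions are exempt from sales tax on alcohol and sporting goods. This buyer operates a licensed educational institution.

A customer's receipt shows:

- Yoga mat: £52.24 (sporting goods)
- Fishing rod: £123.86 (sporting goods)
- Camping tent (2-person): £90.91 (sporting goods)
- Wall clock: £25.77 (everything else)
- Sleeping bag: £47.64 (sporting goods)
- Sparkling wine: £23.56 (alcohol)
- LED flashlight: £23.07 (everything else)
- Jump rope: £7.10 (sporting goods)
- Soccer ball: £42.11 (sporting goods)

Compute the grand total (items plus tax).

£440.29

Yoga mat £52.24: sporting goods, buyer-exempt → 0% → £0.00
Fishing rod £123.86: sporting goods, buyer-exempt → 0% → £0.00
Camping tent (2-person) £90.91: sporting goods, buyer-exempt → 0% → £0.00
Wall clock £25.77: everything else → 8.25% → £2.126025
Sleeping bag £47.64: sporting goods, buyer-exempt → 0% → £0.00
Sparkling wine £23.56: alcohol, buyer-exempt → 0% → £0.00
LED flashlight £23.07: everything else → 8.25% → £1.903275
Jump rope £7.10: sporting goods, buyer-exempt → 0% → £0.00
Soccer ball £42.11: sporting goods, buyer-exempt → 0% → £0.00
Subtotal = £436.26; unrounded tax = £4.0293 → £4.03; total due = £440.29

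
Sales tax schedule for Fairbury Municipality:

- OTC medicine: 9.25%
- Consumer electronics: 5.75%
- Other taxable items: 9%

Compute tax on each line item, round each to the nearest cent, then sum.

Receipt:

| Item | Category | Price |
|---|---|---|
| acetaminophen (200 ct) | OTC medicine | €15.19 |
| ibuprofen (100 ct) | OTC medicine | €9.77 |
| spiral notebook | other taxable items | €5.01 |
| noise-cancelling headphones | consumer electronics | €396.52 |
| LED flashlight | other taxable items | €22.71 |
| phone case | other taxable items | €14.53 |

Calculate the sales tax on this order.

Acetaminophen (200 ct) €15.19: OTC medicine → 9.25% → €1.41
Ibuprofen (100 ct) €9.77: OTC medicine → 9.25% → €0.90
Spiral notebook €5.01: other taxable items → 9% → €0.45
Noise-cancelling headphones €396.52: consumer electronics → 5.75% → €22.80
LED flashlight €22.71: other taxable items → 9% → €2.04
Phone case €14.53: other taxable items → 9% → €1.31
Total tax = €1.41 + €0.90 + €0.45 + €22.80 + €2.04 + €1.31 = €28.91

€28.91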